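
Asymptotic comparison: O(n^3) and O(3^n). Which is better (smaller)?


cubic grows slower than exponential (base 3)
O(n^3) is asymptotically smaller; O(3^n) grows faster


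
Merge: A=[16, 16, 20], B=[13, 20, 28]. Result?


Compare heads, take smaller each step.
Merged: [13, 16, 16, 20, 20, 28]


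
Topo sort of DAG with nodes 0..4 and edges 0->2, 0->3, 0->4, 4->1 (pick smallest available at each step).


Kahn's algorithm, process smallest node first
Order: [0, 2, 3, 4, 1]


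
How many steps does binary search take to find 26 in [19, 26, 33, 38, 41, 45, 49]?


Search for 26:
[0,6] mid=3 arr[3]=38
[0,2] mid=1 arr[1]=26
Total: 2 comparisons


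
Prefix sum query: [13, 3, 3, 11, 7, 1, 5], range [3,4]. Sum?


Prefix sums: [0, 13, 16, 19, 30, 37, 38, 43]
Sum[3..4] = prefix[5] - prefix[3] = 37 - 19 = 18


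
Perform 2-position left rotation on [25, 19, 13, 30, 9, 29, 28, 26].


Left rotate by 2: [13, 30, 9, 29, 28, 26, 25, 19]


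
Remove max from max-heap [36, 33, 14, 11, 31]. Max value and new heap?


Max = 36
Replace root with last, heapify down
Resulting heap: [33, 31, 14, 11]


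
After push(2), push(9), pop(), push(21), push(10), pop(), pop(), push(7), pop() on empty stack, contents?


push(2) -> [2]
push(9) -> [2, 9]
pop() returns 9 -> [2]
push(21) -> [2, 21]
push(10) -> [2, 21, 10]
pop() returns 10 -> [2, 21]
pop() returns 21 -> [2]
push(7) -> [2, 7]
pop() returns 7 -> [2]
Final stack (bottom to top): [2]


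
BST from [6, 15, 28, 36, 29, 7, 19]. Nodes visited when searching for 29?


BST root = 6
Search for 29: compare at each node
Path: [6, 15, 28, 36, 29]


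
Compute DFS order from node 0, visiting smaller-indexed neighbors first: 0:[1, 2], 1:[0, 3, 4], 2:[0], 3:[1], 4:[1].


DFS stack-based: start with [0]
Visit order: [0, 1, 3, 4, 2]


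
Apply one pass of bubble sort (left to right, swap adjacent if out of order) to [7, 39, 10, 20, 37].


After one pass: [7, 10, 20, 37, 39]


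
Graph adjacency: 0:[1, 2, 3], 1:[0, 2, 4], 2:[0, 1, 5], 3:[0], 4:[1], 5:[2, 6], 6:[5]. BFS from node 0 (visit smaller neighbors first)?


BFS queue: start with [0]
Visit order: [0, 1, 2, 3, 4, 5, 6]


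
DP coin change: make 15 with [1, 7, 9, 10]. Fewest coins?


dp[0]=0; dp[i]=1+min(dp[i-c] for c in coins)
...dp[10]=1, dp[11]=2, dp[12]=3, dp[13]=4, dp[14]=2, dp[15]=3
Minimum coins for 15 = 3


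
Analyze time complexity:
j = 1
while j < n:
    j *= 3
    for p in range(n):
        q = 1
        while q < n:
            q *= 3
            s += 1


Per nesting level: O(log n) * O(n) * O(log n) = O(n (log n)^2)
Complexity: O(n (log n)^2)


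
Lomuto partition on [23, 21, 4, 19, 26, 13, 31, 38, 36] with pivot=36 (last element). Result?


Elements <= 36 go left of pivot.
Result: [23, 21, 4, 19, 26, 13, 31, 36, 38], pivot at index 7


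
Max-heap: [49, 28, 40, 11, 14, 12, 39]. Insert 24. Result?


Append 24: [49, 28, 40, 11, 14, 12, 39, 24]
Bubble up: swap idx 7(24) with idx 3(11)
Result: [49, 28, 40, 24, 14, 12, 39, 11]


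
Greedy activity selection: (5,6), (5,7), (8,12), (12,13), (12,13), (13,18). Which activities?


Greedy: pick earliest-ending, then skip overlaps.
Selected (4 activities): [(5, 6), (8, 12), (12, 13), (13, 18)]


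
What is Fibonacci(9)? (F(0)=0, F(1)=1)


F(n)=F(n-1)+F(n-2)
...F(7)=13, F(8)=21, F(9)=34


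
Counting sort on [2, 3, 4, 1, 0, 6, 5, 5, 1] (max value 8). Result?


Count array: [1, 2, 1, 1, 1, 2, 1, 0, 0]
Reconstruct: [0, 1, 1, 2, 3, 4, 5, 5, 6]


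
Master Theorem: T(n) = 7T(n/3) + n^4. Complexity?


a=7, b=3, c=4. log_3(7)=1.771 < c=4. Case 3: O(n^c) = O(n^4)
Complexity: O(n^4)


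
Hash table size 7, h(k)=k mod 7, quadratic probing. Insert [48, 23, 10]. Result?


Insertions: 48->slot 6; 23->slot 2; 10->slot 3
Table: [None, None, 23, 10, None, None, 48]


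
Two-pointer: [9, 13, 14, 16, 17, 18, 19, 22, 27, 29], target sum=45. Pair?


Two pointers: lo=0, hi=9
Found pair: (16, 29) summing to 45


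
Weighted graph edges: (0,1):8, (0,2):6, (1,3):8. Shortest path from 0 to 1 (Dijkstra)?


Dijkstra from 0:
Distances: {0: 0, 1: 8, 2: 6, 3: 16}
Shortest distance to 1 = 8, path = [0, 1]


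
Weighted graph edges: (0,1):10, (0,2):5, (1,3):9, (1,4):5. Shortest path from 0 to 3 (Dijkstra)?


Dijkstra from 0:
Distances: {0: 0, 1: 10, 2: 5, 3: 19, 4: 15}
Shortest distance to 3 = 19, path = [0, 1, 3]


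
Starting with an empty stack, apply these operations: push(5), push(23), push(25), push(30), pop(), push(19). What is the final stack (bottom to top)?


push(5) -> [5]
push(23) -> [5, 23]
push(25) -> [5, 23, 25]
push(30) -> [5, 23, 25, 30]
pop() returns 30 -> [5, 23, 25]
push(19) -> [5, 23, 25, 19]
Final stack (bottom to top): [5, 23, 25, 19]


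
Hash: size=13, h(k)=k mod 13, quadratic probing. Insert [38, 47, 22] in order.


Insertions: 38->slot 12; 47->slot 8; 22->slot 9
Table: [None, None, None, None, None, None, None, None, 47, 22, None, None, 38]


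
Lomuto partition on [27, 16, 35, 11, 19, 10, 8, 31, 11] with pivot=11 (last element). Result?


Elements <= 11 go left of pivot.
Result: [11, 10, 8, 11, 19, 16, 35, 31, 27], pivot at index 3


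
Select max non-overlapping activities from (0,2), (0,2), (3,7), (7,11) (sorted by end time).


Greedy: pick earliest-ending, then skip overlaps.
Selected (3 activities): [(0, 2), (3, 7), (7, 11)]


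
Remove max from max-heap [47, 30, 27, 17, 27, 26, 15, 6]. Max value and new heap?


Max = 47
Replace root with last, heapify down
Resulting heap: [30, 27, 27, 17, 6, 26, 15]


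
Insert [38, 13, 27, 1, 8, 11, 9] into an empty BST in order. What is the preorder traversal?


Root = 38; build tree by BST insertion.
Preorder traversal: [38, 13, 1, 8, 11, 9, 27]


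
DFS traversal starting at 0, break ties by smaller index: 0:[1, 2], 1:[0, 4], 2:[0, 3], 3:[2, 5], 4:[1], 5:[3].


DFS stack-based: start with [0]
Visit order: [0, 1, 4, 2, 3, 5]


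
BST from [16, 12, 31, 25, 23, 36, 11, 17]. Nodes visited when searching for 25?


BST root = 16
Search for 25: compare at each node
Path: [16, 31, 25]


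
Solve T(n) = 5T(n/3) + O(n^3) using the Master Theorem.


a=5, b=3, c=3. log_3(5)=1.465 < c=3. Case 3: O(n^c) = O(n^3)
Complexity: O(n^3)


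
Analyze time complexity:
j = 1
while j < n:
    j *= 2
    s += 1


Per nesting level: O(log n) = O(log n)
Complexity: O(log n)


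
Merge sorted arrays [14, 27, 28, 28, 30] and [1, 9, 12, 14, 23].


Compare heads, take smaller each step.
Merged: [1, 9, 12, 14, 14, 23, 27, 28, 28, 30]


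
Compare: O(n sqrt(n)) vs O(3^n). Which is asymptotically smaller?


n^1.5 grows slower than exponential (base 3)
O(n sqrt(n)) is asymptotically smaller; O(3^n) grows faster


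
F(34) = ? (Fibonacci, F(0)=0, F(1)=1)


F(n)=F(n-1)+F(n-2)
...F(32)=2178309, F(33)=3524578, F(34)=5702887


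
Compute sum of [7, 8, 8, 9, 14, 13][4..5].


Prefix sums: [0, 7, 15, 23, 32, 46, 59]
Sum[4..5] = prefix[6] - prefix[4] = 59 - 32 = 27


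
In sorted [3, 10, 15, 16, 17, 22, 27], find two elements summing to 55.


Two pointers: lo=0, hi=6
No pair sums to 55


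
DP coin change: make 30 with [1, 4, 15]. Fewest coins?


dp[0]=0; dp[i]=1+min(dp[i-c] for c in coins)
...dp[25]=5, dp[26]=6, dp[27]=4, dp[28]=5, dp[29]=6, dp[30]=2
Minimum coins for 30 = 2


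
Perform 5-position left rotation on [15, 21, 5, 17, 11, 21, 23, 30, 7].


Left rotate by 5: [21, 23, 30, 7, 15, 21, 5, 17, 11]


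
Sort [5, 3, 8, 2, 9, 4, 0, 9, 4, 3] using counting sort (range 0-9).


Count array: [1, 0, 1, 2, 2, 1, 0, 0, 1, 2]
Reconstruct: [0, 2, 3, 3, 4, 4, 5, 8, 9, 9]


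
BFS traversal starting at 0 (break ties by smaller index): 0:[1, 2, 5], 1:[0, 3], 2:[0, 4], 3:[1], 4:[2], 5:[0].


BFS queue: start with [0]
Visit order: [0, 1, 2, 5, 3, 4]


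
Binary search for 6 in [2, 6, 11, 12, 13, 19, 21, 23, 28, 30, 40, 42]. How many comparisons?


Search for 6:
[0,11] mid=5 arr[5]=19
[0,4] mid=2 arr[2]=11
[0,1] mid=0 arr[0]=2
[1,1] mid=1 arr[1]=6
Total: 4 comparisons


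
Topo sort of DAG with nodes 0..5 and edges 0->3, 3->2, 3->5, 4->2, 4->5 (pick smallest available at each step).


Kahn's algorithm, process smallest node first
Order: [0, 1, 3, 4, 2, 5]


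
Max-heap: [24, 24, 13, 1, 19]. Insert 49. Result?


Append 49: [24, 24, 13, 1, 19, 49]
Bubble up: swap idx 5(49) with idx 2(13); swap idx 2(49) with idx 0(24)
Result: [49, 24, 24, 1, 19, 13]


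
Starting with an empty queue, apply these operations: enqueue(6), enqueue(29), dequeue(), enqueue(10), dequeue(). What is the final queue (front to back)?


enqueue(6) -> [6]
enqueue(29) -> [6, 29]
dequeue() returns 6 -> [29]
enqueue(10) -> [29, 10]
dequeue() returns 29 -> [10]
Final queue (front to back): [10]


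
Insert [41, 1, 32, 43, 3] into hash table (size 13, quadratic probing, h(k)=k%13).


Insertions: 41->slot 2; 1->slot 1; 32->slot 6; 43->slot 4; 3->slot 3
Table: [None, 1, 41, 3, 43, None, 32, None, None, None, None, None, None]


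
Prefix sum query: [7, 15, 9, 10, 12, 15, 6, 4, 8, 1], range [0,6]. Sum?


Prefix sums: [0, 7, 22, 31, 41, 53, 68, 74, 78, 86, 87]
Sum[0..6] = prefix[7] - prefix[0] = 74 - 0 = 74


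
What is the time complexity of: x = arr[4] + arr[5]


Analysis: constant-time operation, no loop
Complexity: O(1)


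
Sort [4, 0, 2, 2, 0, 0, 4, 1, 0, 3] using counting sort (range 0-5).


Count array: [4, 1, 2, 1, 2, 0]
Reconstruct: [0, 0, 0, 0, 1, 2, 2, 3, 4, 4]


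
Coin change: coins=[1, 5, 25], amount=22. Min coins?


dp[0]=0; dp[i]=1+min(dp[i-c] for c in coins)
...dp[17]=5, dp[18]=6, dp[19]=7, dp[20]=4, dp[21]=5, dp[22]=6
Minimum coins for 22 = 6


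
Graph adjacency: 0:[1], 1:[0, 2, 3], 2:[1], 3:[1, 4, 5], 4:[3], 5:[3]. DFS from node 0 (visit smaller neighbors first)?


DFS stack-based: start with [0]
Visit order: [0, 1, 2, 3, 4, 5]


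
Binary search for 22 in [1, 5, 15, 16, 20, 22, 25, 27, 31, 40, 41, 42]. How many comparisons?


Search for 22:
[0,11] mid=5 arr[5]=22
Total: 1 comparisons


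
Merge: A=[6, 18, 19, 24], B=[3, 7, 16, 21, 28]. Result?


Compare heads, take smaller each step.
Merged: [3, 6, 7, 16, 18, 19, 21, 24, 28]


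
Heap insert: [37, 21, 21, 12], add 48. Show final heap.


Append 48: [37, 21, 21, 12, 48]
Bubble up: swap idx 4(48) with idx 1(21); swap idx 1(48) with idx 0(37)
Result: [48, 37, 21, 12, 21]


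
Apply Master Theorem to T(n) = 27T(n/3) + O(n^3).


a=27, b=3, c=3. log_3(27)=3 = c=3. Case 2: O(n^c log n) = O(n^3 log n)
Complexity: O(n^3 log n)


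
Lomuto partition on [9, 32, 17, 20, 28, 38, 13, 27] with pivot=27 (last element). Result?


Elements <= 27 go left of pivot.
Result: [9, 17, 20, 13, 27, 38, 32, 28], pivot at index 4


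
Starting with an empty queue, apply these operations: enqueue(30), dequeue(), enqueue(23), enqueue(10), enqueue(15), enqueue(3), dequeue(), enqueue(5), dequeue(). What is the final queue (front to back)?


enqueue(30) -> [30]
dequeue() returns 30 -> []
enqueue(23) -> [23]
enqueue(10) -> [23, 10]
enqueue(15) -> [23, 10, 15]
enqueue(3) -> [23, 10, 15, 3]
dequeue() returns 23 -> [10, 15, 3]
enqueue(5) -> [10, 15, 3, 5]
dequeue() returns 10 -> [15, 3, 5]
Final queue (front to back): [15, 3, 5]


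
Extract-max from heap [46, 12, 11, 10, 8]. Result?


Max = 46
Replace root with last, heapify down
Resulting heap: [12, 10, 11, 8]


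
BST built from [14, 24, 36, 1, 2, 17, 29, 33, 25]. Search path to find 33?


BST root = 14
Search for 33: compare at each node
Path: [14, 24, 36, 29, 33]


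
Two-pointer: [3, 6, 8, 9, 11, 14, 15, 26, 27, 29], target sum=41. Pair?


Two pointers: lo=0, hi=9
Found pair: (14, 27) summing to 41


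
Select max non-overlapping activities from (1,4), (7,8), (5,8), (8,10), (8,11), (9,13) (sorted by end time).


Greedy: pick earliest-ending, then skip overlaps.
Selected (3 activities): [(1, 4), (7, 8), (8, 10)]


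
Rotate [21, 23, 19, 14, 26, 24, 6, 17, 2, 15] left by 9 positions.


Left rotate by 9: [15, 21, 23, 19, 14, 26, 24, 6, 17, 2]


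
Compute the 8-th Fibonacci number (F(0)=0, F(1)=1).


F(n)=F(n-1)+F(n-2)
...F(6)=8, F(7)=13, F(8)=21


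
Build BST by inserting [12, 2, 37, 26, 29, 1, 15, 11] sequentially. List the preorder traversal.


Root = 12; build tree by BST insertion.
Preorder traversal: [12, 2, 1, 11, 37, 26, 15, 29]


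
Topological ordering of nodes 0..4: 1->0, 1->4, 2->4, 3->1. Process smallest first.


Kahn's algorithm, process smallest node first
Order: [2, 3, 1, 0, 4]


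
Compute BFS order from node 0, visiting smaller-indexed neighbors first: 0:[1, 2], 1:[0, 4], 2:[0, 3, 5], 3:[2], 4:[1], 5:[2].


BFS queue: start with [0]
Visit order: [0, 1, 2, 4, 3, 5]


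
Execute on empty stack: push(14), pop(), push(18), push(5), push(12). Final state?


push(14) -> [14]
pop() returns 14 -> []
push(18) -> [18]
push(5) -> [18, 5]
push(12) -> [18, 5, 12]
Final stack (bottom to top): [18, 5, 12]


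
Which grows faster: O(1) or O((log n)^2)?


constant grows slower than polylogarithmic
O(1) is asymptotically smaller; O((log n)^2) grows faster


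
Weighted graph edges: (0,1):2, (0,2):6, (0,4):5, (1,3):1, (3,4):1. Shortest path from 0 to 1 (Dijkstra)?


Dijkstra from 0:
Distances: {0: 0, 1: 2, 2: 6, 3: 3, 4: 4}
Shortest distance to 1 = 2, path = [0, 1]


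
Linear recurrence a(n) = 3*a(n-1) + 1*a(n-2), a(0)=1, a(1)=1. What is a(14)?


Build bottom-up:
...a(12)=608761, a(13)=2010601, a(14)=3*2010601+1*608761=6640564


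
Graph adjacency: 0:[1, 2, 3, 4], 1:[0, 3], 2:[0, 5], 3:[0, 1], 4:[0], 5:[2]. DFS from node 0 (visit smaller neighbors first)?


DFS stack-based: start with [0]
Visit order: [0, 1, 3, 2, 5, 4]


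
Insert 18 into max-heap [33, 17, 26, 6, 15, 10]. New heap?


Append 18: [33, 17, 26, 6, 15, 10, 18]
Bubble up: no swaps needed
Result: [33, 17, 26, 6, 15, 10, 18]


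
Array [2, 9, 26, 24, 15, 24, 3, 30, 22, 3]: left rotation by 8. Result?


Left rotate by 8: [22, 3, 2, 9, 26, 24, 15, 24, 3, 30]


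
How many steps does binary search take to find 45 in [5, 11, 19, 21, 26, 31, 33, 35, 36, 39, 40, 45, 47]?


Search for 45:
[0,12] mid=6 arr[6]=33
[7,12] mid=9 arr[9]=39
[10,12] mid=11 arr[11]=45
Total: 3 comparisons


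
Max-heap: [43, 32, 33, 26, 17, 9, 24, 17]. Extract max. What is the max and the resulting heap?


Max = 43
Replace root with last, heapify down
Resulting heap: [33, 32, 24, 26, 17, 9, 17]


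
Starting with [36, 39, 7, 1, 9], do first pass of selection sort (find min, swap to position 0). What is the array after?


After one pass: [1, 39, 7, 36, 9]


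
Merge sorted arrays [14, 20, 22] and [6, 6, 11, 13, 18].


Compare heads, take smaller each step.
Merged: [6, 6, 11, 13, 14, 18, 20, 22]


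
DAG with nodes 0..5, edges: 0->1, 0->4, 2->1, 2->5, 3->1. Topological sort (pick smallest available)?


Kahn's algorithm, process smallest node first
Order: [0, 2, 3, 1, 4, 5]


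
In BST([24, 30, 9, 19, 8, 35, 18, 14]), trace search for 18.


BST root = 24
Search for 18: compare at each node
Path: [24, 9, 19, 18]


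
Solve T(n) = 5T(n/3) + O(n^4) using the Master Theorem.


a=5, b=3, c=4. log_3(5)=1.465 < c=4. Case 3: O(n^c) = O(n^4)
Complexity: O(n^4)


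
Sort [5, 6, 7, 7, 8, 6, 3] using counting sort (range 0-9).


Count array: [0, 0, 0, 1, 0, 1, 2, 2, 1, 0]
Reconstruct: [3, 5, 6, 6, 7, 7, 8]


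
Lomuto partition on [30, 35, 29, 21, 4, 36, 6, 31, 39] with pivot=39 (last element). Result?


Elements <= 39 go left of pivot.
Result: [30, 35, 29, 21, 4, 36, 6, 31, 39], pivot at index 8


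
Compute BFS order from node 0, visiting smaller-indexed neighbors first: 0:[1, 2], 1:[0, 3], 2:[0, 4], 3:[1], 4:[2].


BFS queue: start with [0]
Visit order: [0, 1, 2, 3, 4]


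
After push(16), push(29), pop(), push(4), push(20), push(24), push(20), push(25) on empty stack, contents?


push(16) -> [16]
push(29) -> [16, 29]
pop() returns 29 -> [16]
push(4) -> [16, 4]
push(20) -> [16, 4, 20]
push(24) -> [16, 4, 20, 24]
push(20) -> [16, 4, 20, 24, 20]
push(25) -> [16, 4, 20, 24, 20, 25]
Final stack (bottom to top): [16, 4, 20, 24, 20, 25]


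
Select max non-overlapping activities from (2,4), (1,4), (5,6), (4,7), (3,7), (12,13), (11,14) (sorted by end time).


Greedy: pick earliest-ending, then skip overlaps.
Selected (3 activities): [(2, 4), (5, 6), (12, 13)]


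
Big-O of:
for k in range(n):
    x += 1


Per nesting level: O(n) = O(n)
Complexity: O(n)


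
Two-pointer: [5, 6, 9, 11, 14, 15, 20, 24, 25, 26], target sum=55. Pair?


Two pointers: lo=0, hi=9
No pair sums to 55


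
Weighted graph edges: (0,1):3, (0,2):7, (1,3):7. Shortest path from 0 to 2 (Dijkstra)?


Dijkstra from 0:
Distances: {0: 0, 1: 3, 2: 7, 3: 10}
Shortest distance to 2 = 7, path = [0, 2]


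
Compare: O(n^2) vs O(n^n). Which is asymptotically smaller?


quadratic grows slower than n^n
O(n^2) is asymptotically smaller; O(n^n) grows faster


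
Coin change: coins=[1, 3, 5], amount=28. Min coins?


dp[0]=0; dp[i]=1+min(dp[i-c] for c in coins)
...dp[23]=5, dp[24]=6, dp[25]=5, dp[26]=6, dp[27]=7, dp[28]=6
Minimum coins for 28 = 6


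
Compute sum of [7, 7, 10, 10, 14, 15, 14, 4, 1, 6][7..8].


Prefix sums: [0, 7, 14, 24, 34, 48, 63, 77, 81, 82, 88]
Sum[7..8] = prefix[9] - prefix[7] = 82 - 77 = 5


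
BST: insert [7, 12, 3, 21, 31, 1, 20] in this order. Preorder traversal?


Root = 7; build tree by BST insertion.
Preorder traversal: [7, 3, 1, 12, 21, 20, 31]


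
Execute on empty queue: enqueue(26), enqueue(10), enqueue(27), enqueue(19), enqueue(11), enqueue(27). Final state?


enqueue(26) -> [26]
enqueue(10) -> [26, 10]
enqueue(27) -> [26, 10, 27]
enqueue(19) -> [26, 10, 27, 19]
enqueue(11) -> [26, 10, 27, 19, 11]
enqueue(27) -> [26, 10, 27, 19, 11, 27]
Final queue (front to back): [26, 10, 27, 19, 11, 27]


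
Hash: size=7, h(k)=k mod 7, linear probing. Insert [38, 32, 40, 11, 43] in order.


Insertions: 38->slot 3; 32->slot 4; 40->slot 5; 11->slot 6; 43->slot 1
Table: [None, 43, None, 38, 32, 40, 11]


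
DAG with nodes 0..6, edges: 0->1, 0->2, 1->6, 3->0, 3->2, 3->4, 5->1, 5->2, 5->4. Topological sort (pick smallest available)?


Kahn's algorithm, process smallest node first
Order: [3, 0, 5, 1, 2, 4, 6]


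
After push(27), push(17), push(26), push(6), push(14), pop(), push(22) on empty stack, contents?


push(27) -> [27]
push(17) -> [27, 17]
push(26) -> [27, 17, 26]
push(6) -> [27, 17, 26, 6]
push(14) -> [27, 17, 26, 6, 14]
pop() returns 14 -> [27, 17, 26, 6]
push(22) -> [27, 17, 26, 6, 22]
Final stack (bottom to top): [27, 17, 26, 6, 22]


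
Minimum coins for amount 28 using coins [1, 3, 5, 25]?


dp[0]=0; dp[i]=1+min(dp[i-c] for c in coins)
...dp[23]=5, dp[24]=6, dp[25]=1, dp[26]=2, dp[27]=3, dp[28]=2
Minimum coins for 28 = 2


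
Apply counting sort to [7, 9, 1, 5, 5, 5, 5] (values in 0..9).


Count array: [0, 1, 0, 0, 0, 4, 0, 1, 0, 1]
Reconstruct: [1, 5, 5, 5, 5, 7, 9]


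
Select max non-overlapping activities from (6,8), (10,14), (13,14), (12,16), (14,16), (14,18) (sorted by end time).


Greedy: pick earliest-ending, then skip overlaps.
Selected (3 activities): [(6, 8), (10, 14), (14, 16)]


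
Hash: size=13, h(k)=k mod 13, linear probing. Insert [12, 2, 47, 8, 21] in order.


Insertions: 12->slot 12; 2->slot 2; 47->slot 8; 8->slot 9; 21->slot 10
Table: [None, None, 2, None, None, None, None, None, 47, 8, 21, None, 12]


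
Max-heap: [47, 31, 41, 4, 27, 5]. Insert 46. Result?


Append 46: [47, 31, 41, 4, 27, 5, 46]
Bubble up: swap idx 6(46) with idx 2(41)
Result: [47, 31, 46, 4, 27, 5, 41]


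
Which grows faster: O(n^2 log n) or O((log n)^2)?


polylogarithmic grows slower than n^2 log n
O((log n)^2) is asymptotically smaller; O(n^2 log n) grows faster


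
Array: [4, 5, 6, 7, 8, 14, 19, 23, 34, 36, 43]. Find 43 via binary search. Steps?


Search for 43:
[0,10] mid=5 arr[5]=14
[6,10] mid=8 arr[8]=34
[9,10] mid=9 arr[9]=36
[10,10] mid=10 arr[10]=43
Total: 4 comparisons


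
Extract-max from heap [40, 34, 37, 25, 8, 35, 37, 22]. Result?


Max = 40
Replace root with last, heapify down
Resulting heap: [37, 34, 37, 25, 8, 35, 22]


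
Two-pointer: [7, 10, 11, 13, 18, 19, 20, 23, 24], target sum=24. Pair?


Two pointers: lo=0, hi=8
Found pair: (11, 13) summing to 24


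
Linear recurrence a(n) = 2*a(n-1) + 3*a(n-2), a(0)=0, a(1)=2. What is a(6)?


Build bottom-up:
...a(4)=40, a(5)=122, a(6)=2*122+3*40=364


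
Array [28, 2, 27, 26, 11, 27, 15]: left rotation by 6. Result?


Left rotate by 6: [15, 28, 2, 27, 26, 11, 27]


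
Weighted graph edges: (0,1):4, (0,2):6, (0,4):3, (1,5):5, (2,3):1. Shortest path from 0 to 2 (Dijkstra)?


Dijkstra from 0:
Distances: {0: 0, 1: 4, 2: 6, 3: 7, 4: 3, 5: 9}
Shortest distance to 2 = 6, path = [0, 2]


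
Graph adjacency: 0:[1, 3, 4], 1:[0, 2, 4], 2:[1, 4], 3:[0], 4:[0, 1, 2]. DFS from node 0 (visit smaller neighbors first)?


DFS stack-based: start with [0]
Visit order: [0, 1, 2, 4, 3]


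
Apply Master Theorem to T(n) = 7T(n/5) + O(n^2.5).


a=7, b=5, c=2.5. log_5(7)=1.209 < c=2.5. Case 3: O(n^c) = O(n^2.500)
Complexity: O(n^2.500)


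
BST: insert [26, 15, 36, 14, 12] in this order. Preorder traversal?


Root = 26; build tree by BST insertion.
Preorder traversal: [26, 15, 14, 12, 36]


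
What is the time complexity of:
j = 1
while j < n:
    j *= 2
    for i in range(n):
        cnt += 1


Per nesting level: O(log n) * O(n) = O(n log n)
Complexity: O(n log n)


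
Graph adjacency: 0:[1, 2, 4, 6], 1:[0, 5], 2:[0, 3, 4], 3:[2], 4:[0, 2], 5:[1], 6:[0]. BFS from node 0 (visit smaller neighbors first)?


BFS queue: start with [0]
Visit order: [0, 1, 2, 4, 6, 5, 3]


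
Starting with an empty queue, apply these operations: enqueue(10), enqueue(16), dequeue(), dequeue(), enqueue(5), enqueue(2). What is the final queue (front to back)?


enqueue(10) -> [10]
enqueue(16) -> [10, 16]
dequeue() returns 10 -> [16]
dequeue() returns 16 -> []
enqueue(5) -> [5]
enqueue(2) -> [5, 2]
Final queue (front to back): [5, 2]


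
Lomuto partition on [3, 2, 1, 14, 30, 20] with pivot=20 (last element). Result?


Elements <= 20 go left of pivot.
Result: [3, 2, 1, 14, 20, 30], pivot at index 4


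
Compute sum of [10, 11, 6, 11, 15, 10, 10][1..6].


Prefix sums: [0, 10, 21, 27, 38, 53, 63, 73]
Sum[1..6] = prefix[7] - prefix[1] = 73 - 10 = 63


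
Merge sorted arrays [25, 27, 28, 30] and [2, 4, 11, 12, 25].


Compare heads, take smaller each step.
Merged: [2, 4, 11, 12, 25, 25, 27, 28, 30]


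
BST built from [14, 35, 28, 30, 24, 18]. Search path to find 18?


BST root = 14
Search for 18: compare at each node
Path: [14, 35, 28, 24, 18]


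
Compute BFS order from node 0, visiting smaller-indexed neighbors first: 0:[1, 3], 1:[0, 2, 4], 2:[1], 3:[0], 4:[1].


BFS queue: start with [0]
Visit order: [0, 1, 3, 2, 4]


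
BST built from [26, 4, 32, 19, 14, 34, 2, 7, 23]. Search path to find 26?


BST root = 26
Search for 26: compare at each node
Path: [26]


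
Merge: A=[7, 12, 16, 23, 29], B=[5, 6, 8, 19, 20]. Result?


Compare heads, take smaller each step.
Merged: [5, 6, 7, 8, 12, 16, 19, 20, 23, 29]


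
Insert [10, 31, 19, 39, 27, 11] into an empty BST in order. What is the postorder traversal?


Root = 10; build tree by BST insertion.
Postorder traversal: [11, 27, 19, 39, 31, 10]


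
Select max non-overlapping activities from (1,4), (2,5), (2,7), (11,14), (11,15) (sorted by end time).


Greedy: pick earliest-ending, then skip overlaps.
Selected (2 activities): [(1, 4), (11, 14)]


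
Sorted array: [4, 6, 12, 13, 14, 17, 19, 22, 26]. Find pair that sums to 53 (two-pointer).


Two pointers: lo=0, hi=8
No pair sums to 53


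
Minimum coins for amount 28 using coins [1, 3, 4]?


dp[0]=0; dp[i]=1+min(dp[i-c] for c in coins)
...dp[23]=6, dp[24]=6, dp[25]=7, dp[26]=7, dp[27]=7, dp[28]=7
Minimum coins for 28 = 7


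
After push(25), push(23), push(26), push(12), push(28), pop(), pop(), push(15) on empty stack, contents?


push(25) -> [25]
push(23) -> [25, 23]
push(26) -> [25, 23, 26]
push(12) -> [25, 23, 26, 12]
push(28) -> [25, 23, 26, 12, 28]
pop() returns 28 -> [25, 23, 26, 12]
pop() returns 12 -> [25, 23, 26]
push(15) -> [25, 23, 26, 15]
Final stack (bottom to top): [25, 23, 26, 15]


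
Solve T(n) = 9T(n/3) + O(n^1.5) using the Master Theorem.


a=9, b=3, c=1.5. log_3(9)=2 > c=1.5. Case 1: O(n^log_b(a)) = O(n^2)
Complexity: O(n^2)


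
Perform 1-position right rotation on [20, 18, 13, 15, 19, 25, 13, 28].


Right rotate by 1: [28, 20, 18, 13, 15, 19, 25, 13]


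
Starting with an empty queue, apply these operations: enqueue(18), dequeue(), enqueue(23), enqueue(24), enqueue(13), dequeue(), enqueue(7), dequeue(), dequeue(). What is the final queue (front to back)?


enqueue(18) -> [18]
dequeue() returns 18 -> []
enqueue(23) -> [23]
enqueue(24) -> [23, 24]
enqueue(13) -> [23, 24, 13]
dequeue() returns 23 -> [24, 13]
enqueue(7) -> [24, 13, 7]
dequeue() returns 24 -> [13, 7]
dequeue() returns 13 -> [7]
Final queue (front to back): [7]


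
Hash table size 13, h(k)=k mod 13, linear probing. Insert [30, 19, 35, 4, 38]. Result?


Insertions: 30->slot 4; 19->slot 6; 35->slot 9; 4->slot 5; 38->slot 12
Table: [None, None, None, None, 30, 4, 19, None, None, 35, None, None, 38]


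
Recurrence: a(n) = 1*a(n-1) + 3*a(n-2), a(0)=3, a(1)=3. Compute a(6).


Build bottom-up:
...a(4)=57, a(5)=120, a(6)=1*120+3*57=291


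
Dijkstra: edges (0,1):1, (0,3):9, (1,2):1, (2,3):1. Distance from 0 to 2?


Dijkstra from 0:
Distances: {0: 0, 1: 1, 2: 2, 3: 3}
Shortest distance to 2 = 2, path = [0, 1, 2]


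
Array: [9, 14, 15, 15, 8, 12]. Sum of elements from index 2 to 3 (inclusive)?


Prefix sums: [0, 9, 23, 38, 53, 61, 73]
Sum[2..3] = prefix[4] - prefix[2] = 53 - 23 = 30


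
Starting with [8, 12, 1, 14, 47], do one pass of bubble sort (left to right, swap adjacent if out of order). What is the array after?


After one pass: [8, 1, 12, 14, 47]


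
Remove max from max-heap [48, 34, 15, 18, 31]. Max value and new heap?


Max = 48
Replace root with last, heapify down
Resulting heap: [34, 31, 15, 18]


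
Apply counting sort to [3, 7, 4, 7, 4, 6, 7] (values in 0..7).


Count array: [0, 0, 0, 1, 2, 0, 1, 3]
Reconstruct: [3, 4, 4, 6, 7, 7, 7]


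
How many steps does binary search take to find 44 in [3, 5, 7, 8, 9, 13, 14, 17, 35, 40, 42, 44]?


Search for 44:
[0,11] mid=5 arr[5]=13
[6,11] mid=8 arr[8]=35
[9,11] mid=10 arr[10]=42
[11,11] mid=11 arr[11]=44
Total: 4 comparisons


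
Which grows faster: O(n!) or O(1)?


constant grows slower than factorial
O(1) is asymptotically smaller; O(n!) grows faster


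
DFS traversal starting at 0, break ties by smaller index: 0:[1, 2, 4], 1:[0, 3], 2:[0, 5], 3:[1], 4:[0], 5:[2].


DFS stack-based: start with [0]
Visit order: [0, 1, 3, 2, 5, 4]


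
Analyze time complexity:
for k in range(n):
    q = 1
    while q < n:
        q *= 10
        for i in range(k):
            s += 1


Per nesting level: O(n) * O(log n) * O(n) [triangular over k] = O(n^2 log n)
Complexity: O(n^2 log n)


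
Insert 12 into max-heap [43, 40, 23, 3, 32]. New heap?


Append 12: [43, 40, 23, 3, 32, 12]
Bubble up: no swaps needed
Result: [43, 40, 23, 3, 32, 12]


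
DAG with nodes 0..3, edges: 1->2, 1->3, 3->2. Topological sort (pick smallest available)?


Kahn's algorithm, process smallest node first
Order: [0, 1, 3, 2]


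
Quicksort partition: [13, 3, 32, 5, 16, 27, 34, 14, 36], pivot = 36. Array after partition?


Elements <= 36 go left of pivot.
Result: [13, 3, 32, 5, 16, 27, 34, 14, 36], pivot at index 8


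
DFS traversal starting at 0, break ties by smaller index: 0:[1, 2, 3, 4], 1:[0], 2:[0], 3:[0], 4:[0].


DFS stack-based: start with [0]
Visit order: [0, 1, 2, 3, 4]


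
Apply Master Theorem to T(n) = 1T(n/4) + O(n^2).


a=1, b=4, c=2. log_4(1)=0 < c=2. Case 3: O(n^c) = O(n^2)
Complexity: O(n^2)


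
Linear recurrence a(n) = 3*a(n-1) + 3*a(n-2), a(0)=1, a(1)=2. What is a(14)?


Build bottom-up:
...a(12)=5372001, a(13)=20366802, a(14)=3*20366802+3*5372001=77216409


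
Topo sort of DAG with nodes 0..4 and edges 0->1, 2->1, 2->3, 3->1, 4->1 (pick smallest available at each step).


Kahn's algorithm, process smallest node first
Order: [0, 2, 3, 4, 1]


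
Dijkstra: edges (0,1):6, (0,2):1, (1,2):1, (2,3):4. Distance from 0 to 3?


Dijkstra from 0:
Distances: {0: 0, 1: 2, 2: 1, 3: 5}
Shortest distance to 3 = 5, path = [0, 2, 3]


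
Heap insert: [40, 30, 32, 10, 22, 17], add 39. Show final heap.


Append 39: [40, 30, 32, 10, 22, 17, 39]
Bubble up: swap idx 6(39) with idx 2(32)
Result: [40, 30, 39, 10, 22, 17, 32]


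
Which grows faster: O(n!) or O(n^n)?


factorial grows slower than n^n
O(n!) is asymptotically smaller; O(n^n) grows faster


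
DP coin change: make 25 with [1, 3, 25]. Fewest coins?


dp[0]=0; dp[i]=1+min(dp[i-c] for c in coins)
...dp[20]=8, dp[21]=7, dp[22]=8, dp[23]=9, dp[24]=8, dp[25]=1
Minimum coins for 25 = 1


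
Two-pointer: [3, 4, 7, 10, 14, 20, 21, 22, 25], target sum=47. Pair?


Two pointers: lo=0, hi=8
Found pair: (22, 25) summing to 47


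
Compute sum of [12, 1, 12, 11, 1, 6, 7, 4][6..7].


Prefix sums: [0, 12, 13, 25, 36, 37, 43, 50, 54]
Sum[6..7] = prefix[8] - prefix[6] = 54 - 43 = 11


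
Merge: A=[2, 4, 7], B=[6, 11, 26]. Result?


Compare heads, take smaller each step.
Merged: [2, 4, 6, 7, 11, 26]


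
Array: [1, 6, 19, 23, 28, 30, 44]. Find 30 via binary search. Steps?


Search for 30:
[0,6] mid=3 arr[3]=23
[4,6] mid=5 arr[5]=30
Total: 2 comparisons


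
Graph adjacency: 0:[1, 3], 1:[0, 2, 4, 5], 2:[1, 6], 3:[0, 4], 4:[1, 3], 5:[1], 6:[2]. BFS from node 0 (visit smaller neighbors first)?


BFS queue: start with [0]
Visit order: [0, 1, 3, 2, 4, 5, 6]


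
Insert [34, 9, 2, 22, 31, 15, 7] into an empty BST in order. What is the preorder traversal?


Root = 34; build tree by BST insertion.
Preorder traversal: [34, 9, 2, 7, 22, 15, 31]


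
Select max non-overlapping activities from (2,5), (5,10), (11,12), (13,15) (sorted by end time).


Greedy: pick earliest-ending, then skip overlaps.
Selected (4 activities): [(2, 5), (5, 10), (11, 12), (13, 15)]


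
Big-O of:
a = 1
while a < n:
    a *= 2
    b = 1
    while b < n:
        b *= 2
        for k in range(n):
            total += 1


Per nesting level: O(log n) * O(log n) * O(n) = O(n (log n)^2)
Complexity: O(n (log n)^2)


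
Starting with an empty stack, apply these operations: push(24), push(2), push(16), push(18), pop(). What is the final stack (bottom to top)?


push(24) -> [24]
push(2) -> [24, 2]
push(16) -> [24, 2, 16]
push(18) -> [24, 2, 16, 18]
pop() returns 18 -> [24, 2, 16]
Final stack (bottom to top): [24, 2, 16]


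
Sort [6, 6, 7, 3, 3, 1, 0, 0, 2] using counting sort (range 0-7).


Count array: [2, 1, 1, 2, 0, 0, 2, 1]
Reconstruct: [0, 0, 1, 2, 3, 3, 6, 6, 7]


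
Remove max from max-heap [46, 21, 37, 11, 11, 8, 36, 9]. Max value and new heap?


Max = 46
Replace root with last, heapify down
Resulting heap: [37, 21, 36, 11, 11, 8, 9]


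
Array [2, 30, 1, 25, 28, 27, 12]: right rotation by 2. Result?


Right rotate by 2: [27, 12, 2, 30, 1, 25, 28]


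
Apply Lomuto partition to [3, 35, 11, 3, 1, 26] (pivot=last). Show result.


Elements <= 26 go left of pivot.
Result: [3, 11, 3, 1, 26, 35], pivot at index 4


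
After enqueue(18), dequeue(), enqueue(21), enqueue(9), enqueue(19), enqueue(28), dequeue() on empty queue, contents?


enqueue(18) -> [18]
dequeue() returns 18 -> []
enqueue(21) -> [21]
enqueue(9) -> [21, 9]
enqueue(19) -> [21, 9, 19]
enqueue(28) -> [21, 9, 19, 28]
dequeue() returns 21 -> [9, 19, 28]
Final queue (front to back): [9, 19, 28]


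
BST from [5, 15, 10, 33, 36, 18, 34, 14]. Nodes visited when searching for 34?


BST root = 5
Search for 34: compare at each node
Path: [5, 15, 33, 36, 34]


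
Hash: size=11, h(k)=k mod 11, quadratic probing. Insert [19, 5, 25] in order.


Insertions: 19->slot 8; 5->slot 5; 25->slot 3
Table: [None, None, None, 25, None, 5, None, None, 19, None, None]


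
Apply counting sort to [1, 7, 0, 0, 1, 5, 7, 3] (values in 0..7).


Count array: [2, 2, 0, 1, 0, 1, 0, 2]
Reconstruct: [0, 0, 1, 1, 3, 5, 7, 7]


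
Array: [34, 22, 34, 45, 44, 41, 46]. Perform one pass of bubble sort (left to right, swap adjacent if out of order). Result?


After one pass: [22, 34, 34, 44, 41, 45, 46]


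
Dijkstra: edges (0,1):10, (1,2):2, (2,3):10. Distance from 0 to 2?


Dijkstra from 0:
Distances: {0: 0, 1: 10, 2: 12, 3: 22}
Shortest distance to 2 = 12, path = [0, 1, 2]


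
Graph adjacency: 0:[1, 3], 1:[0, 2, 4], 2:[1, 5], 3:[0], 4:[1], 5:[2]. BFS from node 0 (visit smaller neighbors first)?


BFS queue: start with [0]
Visit order: [0, 1, 3, 2, 4, 5]


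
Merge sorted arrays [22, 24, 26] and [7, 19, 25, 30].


Compare heads, take smaller each step.
Merged: [7, 19, 22, 24, 25, 26, 30]


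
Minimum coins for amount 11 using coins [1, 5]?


dp[0]=0; dp[i]=1+min(dp[i-c] for c in coins)
...dp[6]=2, dp[7]=3, dp[8]=4, dp[9]=5, dp[10]=2, dp[11]=3
Minimum coins for 11 = 3


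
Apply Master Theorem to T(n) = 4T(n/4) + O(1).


a=4, b=4, c=0. log_4(4)=1 > c=0. Case 1: O(n^log_b(a)) = O(n)
Complexity: O(n)


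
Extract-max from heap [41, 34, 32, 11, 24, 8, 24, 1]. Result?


Max = 41
Replace root with last, heapify down
Resulting heap: [34, 24, 32, 11, 1, 8, 24]


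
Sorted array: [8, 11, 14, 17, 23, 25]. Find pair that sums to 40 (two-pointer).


Two pointers: lo=0, hi=5
Found pair: (17, 23) summing to 40


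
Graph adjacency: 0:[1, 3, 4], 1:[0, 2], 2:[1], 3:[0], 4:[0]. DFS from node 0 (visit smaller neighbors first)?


DFS stack-based: start with [0]
Visit order: [0, 1, 2, 3, 4]


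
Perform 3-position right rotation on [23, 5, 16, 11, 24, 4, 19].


Right rotate by 3: [24, 4, 19, 23, 5, 16, 11]


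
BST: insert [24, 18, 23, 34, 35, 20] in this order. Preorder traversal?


Root = 24; build tree by BST insertion.
Preorder traversal: [24, 18, 23, 20, 34, 35]


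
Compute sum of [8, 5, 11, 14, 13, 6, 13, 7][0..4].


Prefix sums: [0, 8, 13, 24, 38, 51, 57, 70, 77]
Sum[0..4] = prefix[5] - prefix[0] = 51 - 0 = 51


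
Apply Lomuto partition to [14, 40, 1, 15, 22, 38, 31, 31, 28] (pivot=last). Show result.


Elements <= 28 go left of pivot.
Result: [14, 1, 15, 22, 28, 38, 31, 31, 40], pivot at index 4


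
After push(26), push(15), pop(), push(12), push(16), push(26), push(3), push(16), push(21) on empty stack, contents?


push(26) -> [26]
push(15) -> [26, 15]
pop() returns 15 -> [26]
push(12) -> [26, 12]
push(16) -> [26, 12, 16]
push(26) -> [26, 12, 16, 26]
push(3) -> [26, 12, 16, 26, 3]
push(16) -> [26, 12, 16, 26, 3, 16]
push(21) -> [26, 12, 16, 26, 3, 16, 21]
Final stack (bottom to top): [26, 12, 16, 26, 3, 16, 21]


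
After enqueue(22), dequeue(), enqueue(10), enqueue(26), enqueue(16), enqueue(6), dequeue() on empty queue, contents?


enqueue(22) -> [22]
dequeue() returns 22 -> []
enqueue(10) -> [10]
enqueue(26) -> [10, 26]
enqueue(16) -> [10, 26, 16]
enqueue(6) -> [10, 26, 16, 6]
dequeue() returns 10 -> [26, 16, 6]
Final queue (front to back): [26, 16, 6]


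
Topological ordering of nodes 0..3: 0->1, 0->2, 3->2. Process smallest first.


Kahn's algorithm, process smallest node first
Order: [0, 1, 3, 2]


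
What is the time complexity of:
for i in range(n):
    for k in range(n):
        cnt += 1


Per nesting level: O(n) * O(n) = O(n^2)
Complexity: O(n^2)


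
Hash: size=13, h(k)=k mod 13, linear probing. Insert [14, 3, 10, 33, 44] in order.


Insertions: 14->slot 1; 3->slot 3; 10->slot 10; 33->slot 7; 44->slot 5
Table: [None, 14, None, 3, None, 44, None, 33, None, None, 10, None, None]


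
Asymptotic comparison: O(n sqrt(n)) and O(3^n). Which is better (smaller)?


n^1.5 grows slower than exponential (base 3)
O(n sqrt(n)) is asymptotically smaller; O(3^n) grows faster


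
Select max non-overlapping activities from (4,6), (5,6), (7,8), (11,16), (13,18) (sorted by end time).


Greedy: pick earliest-ending, then skip overlaps.
Selected (3 activities): [(4, 6), (7, 8), (11, 16)]


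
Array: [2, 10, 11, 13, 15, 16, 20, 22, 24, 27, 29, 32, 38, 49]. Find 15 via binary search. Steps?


Search for 15:
[0,13] mid=6 arr[6]=20
[0,5] mid=2 arr[2]=11
[3,5] mid=4 arr[4]=15
Total: 3 comparisons


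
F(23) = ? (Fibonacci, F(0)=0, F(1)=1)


F(n)=F(n-1)+F(n-2)
...F(21)=10946, F(22)=17711, F(23)=28657


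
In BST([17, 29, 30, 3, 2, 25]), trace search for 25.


BST root = 17
Search for 25: compare at each node
Path: [17, 29, 25]


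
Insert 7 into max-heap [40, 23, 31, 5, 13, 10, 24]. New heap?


Append 7: [40, 23, 31, 5, 13, 10, 24, 7]
Bubble up: swap idx 7(7) with idx 3(5)
Result: [40, 23, 31, 7, 13, 10, 24, 5]


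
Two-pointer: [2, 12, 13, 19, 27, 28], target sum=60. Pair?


Two pointers: lo=0, hi=5
No pair sums to 60


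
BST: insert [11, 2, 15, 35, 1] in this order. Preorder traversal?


Root = 11; build tree by BST insertion.
Preorder traversal: [11, 2, 1, 15, 35]


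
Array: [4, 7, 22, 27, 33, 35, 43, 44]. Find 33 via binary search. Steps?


Search for 33:
[0,7] mid=3 arr[3]=27
[4,7] mid=5 arr[5]=35
[4,4] mid=4 arr[4]=33
Total: 3 comparisons


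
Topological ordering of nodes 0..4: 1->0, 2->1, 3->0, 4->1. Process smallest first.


Kahn's algorithm, process smallest node first
Order: [2, 3, 4, 1, 0]


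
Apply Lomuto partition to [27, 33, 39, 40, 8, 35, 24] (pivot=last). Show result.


Elements <= 24 go left of pivot.
Result: [8, 24, 39, 40, 27, 35, 33], pivot at index 1


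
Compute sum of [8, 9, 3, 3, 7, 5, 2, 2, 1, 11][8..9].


Prefix sums: [0, 8, 17, 20, 23, 30, 35, 37, 39, 40, 51]
Sum[8..9] = prefix[10] - prefix[8] = 51 - 39 = 12


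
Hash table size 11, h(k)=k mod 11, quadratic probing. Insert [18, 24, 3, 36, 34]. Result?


Insertions: 18->slot 7; 24->slot 2; 3->slot 3; 36->slot 4; 34->slot 1
Table: [None, 34, 24, 3, 36, None, None, 18, None, None, None]


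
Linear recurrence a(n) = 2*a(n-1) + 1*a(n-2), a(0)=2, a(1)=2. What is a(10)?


Build bottom-up:
...a(8)=1154, a(9)=2786, a(10)=2*2786+1*1154=6726


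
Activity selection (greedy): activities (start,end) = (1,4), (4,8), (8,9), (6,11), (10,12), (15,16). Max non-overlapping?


Greedy: pick earliest-ending, then skip overlaps.
Selected (5 activities): [(1, 4), (4, 8), (8, 9), (10, 12), (15, 16)]


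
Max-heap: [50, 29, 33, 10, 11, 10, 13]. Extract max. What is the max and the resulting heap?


Max = 50
Replace root with last, heapify down
Resulting heap: [33, 29, 13, 10, 11, 10]


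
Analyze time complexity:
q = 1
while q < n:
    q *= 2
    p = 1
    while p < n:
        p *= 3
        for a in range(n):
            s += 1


Per nesting level: O(log n) * O(log n) * O(n) = O(n (log n)^2)
Complexity: O(n (log n)^2)


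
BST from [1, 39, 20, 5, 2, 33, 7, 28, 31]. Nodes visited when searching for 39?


BST root = 1
Search for 39: compare at each node
Path: [1, 39]


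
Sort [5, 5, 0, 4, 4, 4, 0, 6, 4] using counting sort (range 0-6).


Count array: [2, 0, 0, 0, 4, 2, 1]
Reconstruct: [0, 0, 4, 4, 4, 4, 5, 5, 6]


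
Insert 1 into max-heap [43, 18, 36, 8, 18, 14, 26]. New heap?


Append 1: [43, 18, 36, 8, 18, 14, 26, 1]
Bubble up: no swaps needed
Result: [43, 18, 36, 8, 18, 14, 26, 1]
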